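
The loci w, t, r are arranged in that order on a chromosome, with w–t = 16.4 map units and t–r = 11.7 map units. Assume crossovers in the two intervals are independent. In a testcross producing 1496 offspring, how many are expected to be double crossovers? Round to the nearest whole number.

29

Map distances give recombination frequencies of 0.164 and 0.117 for the two intervals.
With no interference, expected double-crossover frequency = 0.164 × 0.117 = 0.01919.
Expected number = 0.01919 × 1496 = 28.71 ≈ 29.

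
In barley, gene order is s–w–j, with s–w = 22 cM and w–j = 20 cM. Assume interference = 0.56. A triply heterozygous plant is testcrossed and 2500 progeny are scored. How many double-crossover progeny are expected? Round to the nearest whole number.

48

Map distances give recombination frequencies of 0.220 and 0.200 for the two intervals.
With interference 0.56 (so coincidence = 0.44), expected double-crossover frequency = 0.220 × 0.200 × 0.44 = 0.01936.
Expected number = 0.01936 × 2500 = 48.40 ≈ 48.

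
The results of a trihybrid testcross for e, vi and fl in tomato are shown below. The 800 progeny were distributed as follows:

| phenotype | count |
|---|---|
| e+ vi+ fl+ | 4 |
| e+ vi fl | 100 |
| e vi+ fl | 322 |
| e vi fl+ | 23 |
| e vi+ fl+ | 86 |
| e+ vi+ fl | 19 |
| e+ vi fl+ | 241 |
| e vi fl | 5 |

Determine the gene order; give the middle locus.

The two most frequent reciprocal classes, e+ vi fl+ and e vi+ fl, are the parental types, so the F1 was e+ vi fl+ / e vi+ fl.
The two rarest classes, e+ vi+ fl+ and e vi fl, are the double crossovers. Comparing them with the parentals, only the vi allele has switched, so vi is the middle locus and the order is fl – vi – e.

vi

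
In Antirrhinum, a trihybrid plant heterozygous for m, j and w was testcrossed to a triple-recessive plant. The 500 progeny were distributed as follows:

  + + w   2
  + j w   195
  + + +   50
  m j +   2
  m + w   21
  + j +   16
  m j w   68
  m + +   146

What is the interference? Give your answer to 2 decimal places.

The two most frequent reciprocal classes, m + + and + j w, are the parental types, so the F1 was m + + / + j w.
The two rarest classes, m j + and + + w, are the double crossovers. Comparing them with the parentals, only the j allele has switched, so j is the middle locus and the order is w – j – m.
w–j: (37 + 4)/500 = 0.0820; j–m: (118 + 4)/500 = 0.2440.
Expected DCO frequency = 0.0820 × 0.2440 ≈ 0.02001; observed = 4/500 ≈ 0.00800.
Coefficient of coincidence = 0.00800/0.02001 ≈ 0.40; interference = 1 − 0.40 = 0.60.

0.60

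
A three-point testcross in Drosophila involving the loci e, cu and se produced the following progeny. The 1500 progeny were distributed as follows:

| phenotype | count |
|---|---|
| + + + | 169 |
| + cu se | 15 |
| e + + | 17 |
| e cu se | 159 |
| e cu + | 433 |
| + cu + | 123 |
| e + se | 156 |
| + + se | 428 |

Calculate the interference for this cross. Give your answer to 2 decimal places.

0.57

The two most frequent reciprocal classes, e cu + and + + se, are the parental types, so the F1 was e cu + / + + se.
The two rarest classes, e + + and + cu se, are the double crossovers. Comparing them with the parentals, only the cu allele has switched, so cu is the middle locus and the order is se – cu – e.
se–cu: (328 + 32)/1500 = 0.2400; cu–e: (279 + 32)/1500 = 0.2073.
Expected DCO frequency = 0.2400 × 0.2073 ≈ 0.04975; observed = 32/1500 ≈ 0.02133.
Coefficient of coincidence = 0.02133/0.04975 ≈ 0.43; interference = 1 − 0.43 = 0.57.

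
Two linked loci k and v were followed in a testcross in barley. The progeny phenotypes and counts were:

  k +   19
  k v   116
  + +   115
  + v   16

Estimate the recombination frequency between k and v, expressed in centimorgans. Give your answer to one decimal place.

The two most frequent classes, + + (115) and k v (116), are the parental types, so the F1 was + + / k v.
The recombinant classes are + v and k +: 16 + 19 = 35.
Recombination frequency = 35/266 = 0.1316 ≈ 13.2%, i.e. 13.2 centimorgans.

13.2 centimorgans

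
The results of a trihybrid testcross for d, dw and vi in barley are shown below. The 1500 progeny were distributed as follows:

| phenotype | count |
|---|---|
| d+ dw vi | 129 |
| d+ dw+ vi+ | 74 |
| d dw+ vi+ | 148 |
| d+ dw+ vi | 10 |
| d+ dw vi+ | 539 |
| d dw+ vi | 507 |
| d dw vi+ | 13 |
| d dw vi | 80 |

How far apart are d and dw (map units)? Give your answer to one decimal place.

The two most frequent reciprocal classes, d dw+ vi and d+ dw vi+, are the parental types, so the F1 was d dw+ vi / d+ dw vi+.
The two rarest classes, d+ dw+ vi and d dw vi+, are the double crossovers. Comparing them with the parentals, only the d allele has switched, so d is the middle locus and the order is dw – d – vi.
Crossovers in the dw–d interval produce the single-crossover classes d dw vi and d+ dw+ vi+ (80 + 74 = 154) plus the double crossovers (23).
RF(dw–d) = (154 + 23) / 1500 = 177/1500 = 0.1180 → 11.8 map units.

11.8 map units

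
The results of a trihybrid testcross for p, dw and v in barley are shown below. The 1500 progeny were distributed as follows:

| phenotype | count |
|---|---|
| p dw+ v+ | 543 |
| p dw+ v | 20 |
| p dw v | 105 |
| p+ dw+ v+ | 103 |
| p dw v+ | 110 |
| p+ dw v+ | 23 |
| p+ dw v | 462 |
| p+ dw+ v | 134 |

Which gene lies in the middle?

The two most frequent reciprocal classes, p+ dw v and p dw+ v+, are the parental types, so the F1 was p+ dw v / p dw+ v+.
The two rarest classes, p+ dw v+ and p dw+ v, are the double crossovers. Comparing them with the parentals, only the v allele has switched, so v is the middle locus and the order is dw – v – p.

v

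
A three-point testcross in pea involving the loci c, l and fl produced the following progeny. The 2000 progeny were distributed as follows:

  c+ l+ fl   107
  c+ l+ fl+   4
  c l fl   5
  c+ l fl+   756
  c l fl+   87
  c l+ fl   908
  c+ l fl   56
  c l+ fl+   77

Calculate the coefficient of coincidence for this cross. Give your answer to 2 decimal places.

0.62

The two most frequent reciprocal classes, c+ l fl+ and c l+ fl, are the parental types, so the F1 was c+ l fl+ / c l+ fl.
The two rarest classes, c+ l+ fl+ and c l fl, are the double crossovers. Comparing them with the parentals, only the l allele has switched, so l is the middle locus and the order is fl – l – c.
fl–l: (133 + 9)/2000 = 0.0710; l–c: (194 + 9)/2000 = 0.1015.
Expected DCO frequency = 0.0710 × 0.1015 ≈ 0.00721; observed = 9/2000 ≈ 0.00450.
Coefficient of coincidence = 0.00450/0.00721 ≈ 0.62.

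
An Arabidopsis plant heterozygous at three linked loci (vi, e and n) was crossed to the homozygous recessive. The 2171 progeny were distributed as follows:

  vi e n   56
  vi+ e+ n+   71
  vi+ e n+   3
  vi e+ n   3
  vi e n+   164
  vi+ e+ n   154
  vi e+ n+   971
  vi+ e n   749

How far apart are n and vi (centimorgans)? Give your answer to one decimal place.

The two most frequent reciprocal classes, vi e+ n+ and vi+ e n, are the parental types, so the F1 was vi e+ n+ / vi+ e n.
The two rarest classes, vi e+ n and vi+ e n+, are the double crossovers. Comparing them with the parentals, only the n allele has switched, so n is the middle locus and the order is vi – n – e.
Crossovers in the vi–n interval produce the single-crossover classes vi+ e+ n+ and vi e n (71 + 56 = 127) plus the double crossovers (6).
RF(vi–n) = (127 + 6) / 2171 = 133/2171 = 0.0613 → 6.1 centimorgans.

6.1 centimorgans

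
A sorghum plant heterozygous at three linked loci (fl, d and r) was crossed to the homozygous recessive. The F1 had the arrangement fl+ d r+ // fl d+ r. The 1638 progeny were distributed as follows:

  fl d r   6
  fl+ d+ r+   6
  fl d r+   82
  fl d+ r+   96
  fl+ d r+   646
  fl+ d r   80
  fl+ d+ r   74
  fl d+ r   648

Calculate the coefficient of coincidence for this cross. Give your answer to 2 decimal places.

The two rarest classes, fl+ d+ r+ and fl d r, are the double crossovers. Comparing them with the parentals, only the d allele has switched, so d is the middle locus and the order is r – d – fl.
r–d: (176 + 12)/1638 = 0.1148; d–fl: (156 + 12)/1638 = 0.1026.
Expected DCO frequency = 0.1148 × 0.1026 ≈ 0.01178; observed = 12/1638 ≈ 0.00733.
Coefficient of coincidence = 0.00733/0.01178 ≈ 0.62.

0.62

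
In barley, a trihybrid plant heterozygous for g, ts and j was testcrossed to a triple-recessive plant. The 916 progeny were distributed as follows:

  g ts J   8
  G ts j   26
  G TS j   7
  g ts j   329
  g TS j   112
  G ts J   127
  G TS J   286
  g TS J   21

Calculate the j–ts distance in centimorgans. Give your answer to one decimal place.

The two most frequent reciprocal classes, g ts j and G TS J, are the parental types, so the F1 was g ts j / G TS J.
The two rarest classes, g ts J and G TS j, are the double crossovers. Comparing them with the parentals, only the j allele has switched, so j is the middle locus and the order is ts – j – g.
Crossovers in the ts–j interval produce the single-crossover classes g TS j and G ts J (112 + 127 = 239) plus the double crossovers (15).
RF(ts–j) = (239 + 15) / 916 = 254/916 = 0.2773 → 27.7 centimorgans.

27.7 centimorgans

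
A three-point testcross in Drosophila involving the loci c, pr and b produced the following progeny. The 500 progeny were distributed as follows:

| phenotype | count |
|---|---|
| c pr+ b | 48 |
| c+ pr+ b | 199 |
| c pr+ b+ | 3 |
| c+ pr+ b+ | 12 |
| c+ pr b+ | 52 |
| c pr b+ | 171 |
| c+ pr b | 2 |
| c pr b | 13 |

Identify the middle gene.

The two most frequent reciprocal classes, c+ pr+ b and c pr b+, are the parental types, so the F1 was c+ pr+ b / c pr b+.
The two rarest classes, c+ pr b and c pr+ b+, are the double crossovers. Comparing them with the parentals, only the pr allele has switched, so pr is the middle locus and the order is b – pr – c.

pr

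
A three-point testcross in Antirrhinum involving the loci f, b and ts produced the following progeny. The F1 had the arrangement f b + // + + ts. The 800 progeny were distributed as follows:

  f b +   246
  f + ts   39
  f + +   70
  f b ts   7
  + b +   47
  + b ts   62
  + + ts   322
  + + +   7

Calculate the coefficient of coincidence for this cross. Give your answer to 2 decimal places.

0.77

The two rarest classes, f b ts and + + +, are the double crossovers. Comparing them with the parentals, only the ts allele has switched, so ts is the middle locus and the order is f – ts – b.
f–ts: (86 + 14)/800 = 0.1250; ts–b: (132 + 14)/800 = 0.1825.
Expected DCO frequency = 0.1250 × 0.1825 ≈ 0.02281; observed = 14/800 ≈ 0.01750.
Coefficient of coincidence = 0.01750/0.02281 ≈ 0.77.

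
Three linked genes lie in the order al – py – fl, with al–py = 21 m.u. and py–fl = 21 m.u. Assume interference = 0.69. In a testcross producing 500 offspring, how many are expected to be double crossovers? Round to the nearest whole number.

Map distances give recombination frequencies of 0.210 and 0.210 for the two intervals.
With interference 0.69 (so coincidence = 0.31), expected double-crossover frequency = 0.210 × 0.210 × 0.31 = 0.01367.
Expected number = 0.01367 × 500 = 6.84 ≈ 7.

7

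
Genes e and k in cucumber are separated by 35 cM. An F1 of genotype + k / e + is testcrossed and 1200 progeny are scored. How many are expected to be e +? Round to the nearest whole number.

390

A map distance of 35 cM corresponds to a recombination frequency of 0.350.
The F1 is + k / e +, so e + is a parental gamete class with expected frequency (1 − r)/2 = 0.650/2 = 0.3250.
Expected number = 0.3250 × 1200 = 390.00 ≈ 390.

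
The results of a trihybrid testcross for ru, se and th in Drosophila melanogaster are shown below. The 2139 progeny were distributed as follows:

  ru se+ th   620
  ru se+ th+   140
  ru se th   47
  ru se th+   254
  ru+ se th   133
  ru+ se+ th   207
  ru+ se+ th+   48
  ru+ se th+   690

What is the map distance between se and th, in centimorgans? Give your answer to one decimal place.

The two most frequent reciprocal classes, ru+ se th+ and ru se+ th, are the parental types, so the F1 was ru+ se th+ / ru se+ th.
The two rarest classes, ru+ se+ th+ and ru se th, are the double crossovers. Comparing them with the parentals, only the se allele has switched, so se is the middle locus and the order is th – se – ru.
Crossovers in the th–se interval produce the single-crossover classes ru+ se th and ru se+ th+ (133 + 140 = 273) plus the double crossovers (95).
RF(th–se) = (273 + 95) / 2139 = 368/2139 = 0.1720 → 17.2 centimorgans.

17.2 centimorgans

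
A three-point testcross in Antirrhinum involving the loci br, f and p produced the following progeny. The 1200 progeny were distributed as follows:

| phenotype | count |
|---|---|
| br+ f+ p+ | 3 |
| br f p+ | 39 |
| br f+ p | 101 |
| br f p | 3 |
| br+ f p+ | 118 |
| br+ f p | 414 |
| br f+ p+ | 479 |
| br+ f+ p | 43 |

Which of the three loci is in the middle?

br

The two most frequent reciprocal classes, br+ f p and br f+ p+, are the parental types, so the F1 was br+ f p / br f+ p+.
The two rarest classes, br f p and br+ f+ p+, are the double crossovers. Comparing them with the parentals, only the br allele has switched, so br is the middle locus and the order is f – br – p.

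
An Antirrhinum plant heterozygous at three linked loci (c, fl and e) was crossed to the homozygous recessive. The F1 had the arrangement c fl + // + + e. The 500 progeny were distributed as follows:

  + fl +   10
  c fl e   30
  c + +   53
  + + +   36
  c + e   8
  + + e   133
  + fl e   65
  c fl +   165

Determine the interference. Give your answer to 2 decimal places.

0.21

The two rarest classes, + fl + and c + e, are the double crossovers. Comparing them with the parentals, only the c allele has switched, so c is the middle locus and the order is e – c – fl.
e–c: (66 + 18)/500 = 0.1680; c–fl: (118 + 18)/500 = 0.2720.
Expected DCO frequency = 0.1680 × 0.2720 ≈ 0.04570; observed = 18/500 ≈ 0.03600.
Coefficient of coincidence = 0.03600/0.04570 ≈ 0.79; interference = 1 − 0.79 = 0.21.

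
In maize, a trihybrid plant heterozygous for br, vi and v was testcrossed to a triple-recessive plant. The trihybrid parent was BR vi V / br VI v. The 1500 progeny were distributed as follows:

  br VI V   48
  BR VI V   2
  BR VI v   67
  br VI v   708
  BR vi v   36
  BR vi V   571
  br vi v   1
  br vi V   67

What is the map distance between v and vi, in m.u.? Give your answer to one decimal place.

5.8 m.u.

The two rarest classes, BR VI V and br vi v, are the double crossovers. Comparing them with the parentals, only the vi allele has switched, so vi is the middle locus and the order is br – vi – v.
Crossovers in the vi–v interval produce the single-crossover classes BR vi v and br VI V (36 + 48 = 84) plus the double crossovers (3).
RF(vi–v) = (84 + 3) / 1500 = 87/1500 = 0.0580 → 5.8 m.u.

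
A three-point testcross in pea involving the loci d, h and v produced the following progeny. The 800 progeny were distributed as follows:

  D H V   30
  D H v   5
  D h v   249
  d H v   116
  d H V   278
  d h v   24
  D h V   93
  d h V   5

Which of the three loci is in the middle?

h

The two most frequent reciprocal classes, d H V and D h v, are the parental types, so the F1 was d H V / D h v.
The two rarest classes, d h V and D H v, are the double crossovers. Comparing them with the parentals, only the h allele has switched, so h is the middle locus and the order is d – h – v.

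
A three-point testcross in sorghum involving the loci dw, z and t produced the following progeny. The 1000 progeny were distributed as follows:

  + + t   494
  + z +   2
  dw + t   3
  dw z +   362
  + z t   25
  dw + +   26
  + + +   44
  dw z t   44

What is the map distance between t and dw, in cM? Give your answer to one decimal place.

The two most frequent reciprocal classes, dw z + and + + t, are the parental types, so the F1 was dw z + / + + t.
The two rarest classes, + z + and dw + t, are the double crossovers. Comparing them with the parentals, only the dw allele has switched, so dw is the middle locus and the order is t – dw – z.
Crossovers in the t–dw interval produce the single-crossover classes dw z t and + + + (44 + 44 = 88) plus the double crossovers (5).
RF(t–dw) = (88 + 5) / 1000 = 93/1000 = 0.0930 → 9.3 cM.

9.3 cM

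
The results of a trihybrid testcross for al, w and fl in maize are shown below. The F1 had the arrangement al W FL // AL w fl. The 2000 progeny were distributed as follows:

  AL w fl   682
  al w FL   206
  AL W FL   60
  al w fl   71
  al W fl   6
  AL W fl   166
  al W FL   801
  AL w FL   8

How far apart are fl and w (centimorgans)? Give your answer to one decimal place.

The two rarest classes, al W fl and AL w FL, are the double crossovers. Comparing them with the parentals, only the fl allele has switched, so fl is the middle locus and the order is al – fl – w.
Crossovers in the fl–w interval produce the single-crossover classes al w FL and AL W fl (206 + 166 = 372) plus the double crossovers (14).
RF(fl–w) = (372 + 14) / 2000 = 386/2000 = 0.1930 → 19.3 centimorgans.

19.3 centimorgans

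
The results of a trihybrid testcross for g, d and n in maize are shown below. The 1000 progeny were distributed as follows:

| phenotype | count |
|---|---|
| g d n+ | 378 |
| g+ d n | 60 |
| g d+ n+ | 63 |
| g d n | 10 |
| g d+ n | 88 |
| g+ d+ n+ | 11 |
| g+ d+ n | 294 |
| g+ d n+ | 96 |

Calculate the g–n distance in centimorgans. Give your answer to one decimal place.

The two most frequent reciprocal classes, g+ d+ n and g d n+, are the parental types, so the F1 was g+ d+ n / g d n+.
The two rarest classes, g+ d+ n+ and g d n, are the double crossovers. Comparing them with the parentals, only the n allele has switched, so n is the middle locus and the order is g – n – d.
Crossovers in the g–n interval produce the single-crossover classes g d+ n and g+ d n+ (88 + 96 = 184) plus the double crossovers (21).
RF(g–n) = (184 + 21) / 1000 = 205/1000 = 0.2050 → 20.5 centimorgans.

20.5 centimorgans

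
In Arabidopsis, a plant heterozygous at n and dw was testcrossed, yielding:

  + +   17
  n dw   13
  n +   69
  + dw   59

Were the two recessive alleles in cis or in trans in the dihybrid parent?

trans

The two most frequent classes are + dw (59) and n + (69); these are the parental (non-recombinant) types.
So the F1 carried + dw on one chromosome and n + on the other — the recessive alleles are on opposite chromosomes (trans / repulsion).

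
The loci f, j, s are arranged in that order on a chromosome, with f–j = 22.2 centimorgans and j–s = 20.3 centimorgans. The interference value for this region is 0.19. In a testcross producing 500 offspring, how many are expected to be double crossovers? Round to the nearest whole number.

Map distances give recombination frequencies of 0.222 and 0.203 for the two intervals.
With interference 0.19 (so coincidence = 0.81), expected double-crossover frequency = 0.222 × 0.203 × 0.81 = 0.03650.
Expected number = 0.03650 × 500 = 18.25 ≈ 18.

18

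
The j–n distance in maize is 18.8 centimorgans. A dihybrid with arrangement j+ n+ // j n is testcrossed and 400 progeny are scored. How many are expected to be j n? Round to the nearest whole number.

A map distance of 18.8 centimorgans corresponds to a recombination frequency of 0.188.
The F1 is j+ n+ / j n, so j n is a parental gamete class with expected frequency (1 − r)/2 = 0.812/2 = 0.4060.
Expected number = 0.4060 × 400 = 162.40 ≈ 162.

162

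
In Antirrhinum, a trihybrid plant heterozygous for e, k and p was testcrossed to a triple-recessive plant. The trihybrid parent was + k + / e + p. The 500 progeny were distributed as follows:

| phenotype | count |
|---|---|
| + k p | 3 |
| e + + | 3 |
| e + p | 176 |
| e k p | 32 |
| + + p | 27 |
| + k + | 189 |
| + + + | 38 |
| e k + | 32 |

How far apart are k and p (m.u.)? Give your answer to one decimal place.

15.2 m.u.

The two rarest classes, + k p and e + +, are the double crossovers. Comparing them with the parentals, only the p allele has switched, so p is the middle locus and the order is k – p – e.
Crossovers in the k–p interval produce the single-crossover classes + + + and e k p (38 + 32 = 70) plus the double crossovers (6).
RF(k–p) = (70 + 6) / 500 = 76/500 = 0.1520 → 15.2 m.u.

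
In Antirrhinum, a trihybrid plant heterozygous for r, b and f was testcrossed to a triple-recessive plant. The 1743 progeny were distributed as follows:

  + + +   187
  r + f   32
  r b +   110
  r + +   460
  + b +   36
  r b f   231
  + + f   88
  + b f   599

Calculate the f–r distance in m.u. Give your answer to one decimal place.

The two most frequent reciprocal classes, r + + and + b f, are the parental types, so the F1 was r + + / + b f.
The two rarest classes, r + f and + b +, are the double crossovers. Comparing them with the parentals, only the f allele has switched, so f is the middle locus and the order is b – f – r.
Crossovers in the f–r interval produce the single-crossover classes + + + and r b f (187 + 231 = 418) plus the double crossovers (68).
RF(f–r) = (418 + 68) / 1743 = 486/1743 = 0.2788 → 27.9 m.u.

27.9 m.u.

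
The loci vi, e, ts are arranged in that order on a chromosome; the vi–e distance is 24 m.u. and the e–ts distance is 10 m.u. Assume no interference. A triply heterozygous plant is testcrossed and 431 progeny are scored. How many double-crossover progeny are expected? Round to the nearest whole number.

Map distances give recombination frequencies of 0.240 and 0.100 for the two intervals.
With no interference, expected double-crossover frequency = 0.240 × 0.100 = 0.02400.
Expected number = 0.02400 × 431 = 10.34 ≈ 10.

10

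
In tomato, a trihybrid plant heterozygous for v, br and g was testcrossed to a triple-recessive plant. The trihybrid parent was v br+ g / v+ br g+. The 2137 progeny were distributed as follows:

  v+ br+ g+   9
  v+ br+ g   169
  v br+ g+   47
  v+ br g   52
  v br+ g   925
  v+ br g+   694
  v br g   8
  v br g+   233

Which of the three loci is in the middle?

The two rarest classes, v br g and v+ br+ g+, are the double crossovers. Comparing them with the parentals, only the br allele has switched, so br is the middle locus and the order is v – br – g.

br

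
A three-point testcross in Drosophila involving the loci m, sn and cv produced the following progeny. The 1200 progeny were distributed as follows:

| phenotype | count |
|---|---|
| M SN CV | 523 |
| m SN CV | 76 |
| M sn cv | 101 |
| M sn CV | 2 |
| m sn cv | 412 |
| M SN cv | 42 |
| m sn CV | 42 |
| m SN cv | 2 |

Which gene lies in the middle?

sn

The two most frequent reciprocal classes, m sn cv and M SN CV, are the parental types, so the F1 was m sn cv / M SN CV.
The two rarest classes, m SN cv and M sn CV, are the double crossovers. Comparing them with the parentals, only the sn allele has switched, so sn is the middle locus and the order is m – sn – cv.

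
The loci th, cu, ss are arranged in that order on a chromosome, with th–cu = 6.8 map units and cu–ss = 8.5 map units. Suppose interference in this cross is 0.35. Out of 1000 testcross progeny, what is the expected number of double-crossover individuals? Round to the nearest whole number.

4

Map distances give recombination frequencies of 0.068 and 0.085 for the two intervals.
With interference 0.35 (so coincidence = 0.65), expected double-crossover frequency = 0.068 × 0.085 × 0.65 = 0.00376.
Expected number = 0.00376 × 1000 = 3.76 ≈ 4.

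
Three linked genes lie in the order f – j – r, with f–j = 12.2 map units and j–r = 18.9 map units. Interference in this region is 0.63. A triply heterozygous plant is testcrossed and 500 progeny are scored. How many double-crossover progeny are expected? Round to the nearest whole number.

4

Map distances give recombination frequencies of 0.122 and 0.189 for the two intervals.
With interference 0.63 (so coincidence = 0.37), expected double-crossover frequency = 0.122 × 0.189 × 0.37 = 0.00853.
Expected number = 0.00853 × 500 = 4.27 ≈ 4.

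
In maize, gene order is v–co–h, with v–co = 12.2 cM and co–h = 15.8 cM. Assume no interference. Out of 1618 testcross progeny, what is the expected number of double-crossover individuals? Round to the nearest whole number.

Map distances give recombination frequencies of 0.122 and 0.158 for the two intervals.
With no interference, expected double-crossover frequency = 0.122 × 0.158 = 0.01928.
Expected number = 0.01928 × 1618 = 31.19 ≈ 31.

31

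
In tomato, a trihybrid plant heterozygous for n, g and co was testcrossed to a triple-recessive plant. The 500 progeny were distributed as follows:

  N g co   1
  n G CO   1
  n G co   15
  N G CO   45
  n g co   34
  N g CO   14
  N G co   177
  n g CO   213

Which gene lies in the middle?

The two most frequent reciprocal classes, N G co and n g CO, are the parental types, so the F1 was N G co / n g CO.
The two rarest classes, N g co and n G CO, are the double crossovers. Comparing them with the parentals, only the g allele has switched, so g is the middle locus and the order is co – g – n.

g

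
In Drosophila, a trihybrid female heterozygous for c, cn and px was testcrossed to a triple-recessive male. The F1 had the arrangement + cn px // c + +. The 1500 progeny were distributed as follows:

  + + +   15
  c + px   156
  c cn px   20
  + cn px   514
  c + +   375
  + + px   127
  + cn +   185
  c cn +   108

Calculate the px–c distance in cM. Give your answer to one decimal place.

25.1 cM

The two rarest classes, c cn px and + + +, are the double crossovers. Comparing them with the parentals, only the c allele has switched, so c is the middle locus and the order is px – c – cn.
Crossovers in the px–c interval produce the single-crossover classes + cn + and c + px (185 + 156 = 341) plus the double crossovers (35).
RF(px–c) = (341 + 35) / 1500 = 376/1500 = 0.2507 → 25.1 cM.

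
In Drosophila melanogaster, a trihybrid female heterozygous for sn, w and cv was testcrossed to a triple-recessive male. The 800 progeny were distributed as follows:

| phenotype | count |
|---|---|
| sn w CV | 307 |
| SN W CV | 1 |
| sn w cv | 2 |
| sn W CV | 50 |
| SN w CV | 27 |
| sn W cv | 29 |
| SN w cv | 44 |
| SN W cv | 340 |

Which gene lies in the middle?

cv

The two most frequent reciprocal classes, SN W cv and sn w CV, are the parental types, so the F1 was SN W cv / sn w CV.
The two rarest classes, SN W CV and sn w cv, are the double crossovers. Comparing them with the parentals, only the cv allele has switched, so cv is the middle locus and the order is sn – cv – w.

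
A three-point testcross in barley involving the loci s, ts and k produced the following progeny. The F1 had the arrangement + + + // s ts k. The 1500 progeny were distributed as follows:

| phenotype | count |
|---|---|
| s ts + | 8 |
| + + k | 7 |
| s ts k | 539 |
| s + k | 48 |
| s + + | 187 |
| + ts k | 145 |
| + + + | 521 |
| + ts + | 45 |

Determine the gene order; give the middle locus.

k

The two rarest classes, + + k and s ts +, are the double crossovers. Comparing them with the parentals, only the k allele has switched, so k is the middle locus and the order is ts – k – s.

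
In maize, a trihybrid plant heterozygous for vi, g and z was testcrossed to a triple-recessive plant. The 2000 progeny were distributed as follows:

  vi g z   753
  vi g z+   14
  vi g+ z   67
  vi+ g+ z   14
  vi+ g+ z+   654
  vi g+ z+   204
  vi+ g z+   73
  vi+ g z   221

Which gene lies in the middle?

z

The two most frequent reciprocal classes, vi+ g+ z+ and vi g z, are the parental types, so the F1 was vi+ g+ z+ / vi g z.
The two rarest classes, vi+ g+ z and vi g z+, are the double crossovers. Comparing them with the parentals, only the z allele has switched, so z is the middle locus and the order is g – z – vi.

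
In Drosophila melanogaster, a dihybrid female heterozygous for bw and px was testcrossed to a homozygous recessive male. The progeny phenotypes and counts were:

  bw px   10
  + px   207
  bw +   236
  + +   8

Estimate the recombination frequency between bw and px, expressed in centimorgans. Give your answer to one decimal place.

3.9 centimorgans

The two most frequent classes, + px (207) and bw + (236), are the parental types, so the F1 was + px / bw +.
The recombinant classes are + + and bw px: 8 + 10 = 18.
Recombination frequency = 18/461 = 0.0390 ≈ 3.9%, i.e. 3.9 centimorgans.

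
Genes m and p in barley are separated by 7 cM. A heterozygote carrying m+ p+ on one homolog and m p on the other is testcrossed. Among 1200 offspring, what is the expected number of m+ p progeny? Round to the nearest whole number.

A map distance of 7 cM corresponds to a recombination frequency of 0.070.
The F1 is m+ p+ / m p, so m+ p is a recombinant gamete class with expected frequency r/2 = 0.070/2 = 0.0350.
Expected number = 0.0350 × 1200 = 42.00 ≈ 42.

42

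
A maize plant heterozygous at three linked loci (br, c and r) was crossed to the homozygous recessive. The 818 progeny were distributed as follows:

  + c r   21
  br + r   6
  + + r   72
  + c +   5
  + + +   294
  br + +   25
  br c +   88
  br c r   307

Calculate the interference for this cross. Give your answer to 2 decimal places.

The two most frequent reciprocal classes, br c r and + + +, are the parental types, so the F1 was br c r / + + +.
The two rarest classes, br + r and + c +, are the double crossovers. Comparing them with the parentals, only the c allele has switched, so c is the middle locus and the order is br – c – r.
br–c: (46 + 11)/818 = 0.0697; c–r: (160 + 11)/818 = 0.2090.
Expected DCO frequency = 0.0697 × 0.2090 ≈ 0.01457; observed = 11/818 ≈ 0.01345.
Coefficient of coincidence = 0.01345/0.01457 ≈ 0.92; interference = 1 − 0.92 = 0.08.

0.08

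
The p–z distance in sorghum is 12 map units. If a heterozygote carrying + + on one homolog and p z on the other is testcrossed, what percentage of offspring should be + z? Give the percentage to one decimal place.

A map distance of 12 map units corresponds to a recombination frequency of 0.120.
The F1 is + + / p z, so + z is a recombinant gamete class with expected frequency r/2 = 0.120/2 = 0.0600.
That is 0.0600 = 6.0% of the progeny.

6.0%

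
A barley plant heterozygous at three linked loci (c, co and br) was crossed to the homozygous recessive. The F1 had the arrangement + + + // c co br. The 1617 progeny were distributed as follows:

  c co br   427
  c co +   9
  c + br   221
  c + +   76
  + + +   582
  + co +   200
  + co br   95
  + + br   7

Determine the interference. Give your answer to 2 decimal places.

0.68

The two rarest classes, + + br and c co +, are the double crossovers. Comparing them with the parentals, only the br allele has switched, so br is the middle locus and the order is c – br – co.
c–br: (171 + 16)/1617 = 0.1156; br–co: (421 + 16)/1617 = 0.2703.
Expected DCO frequency = 0.1156 × 0.2703 ≈ 0.03125; observed = 16/1617 ≈ 0.00989.
Coefficient of coincidence = 0.00989/0.03125 ≈ 0.32; interference = 1 − 0.32 = 0.68.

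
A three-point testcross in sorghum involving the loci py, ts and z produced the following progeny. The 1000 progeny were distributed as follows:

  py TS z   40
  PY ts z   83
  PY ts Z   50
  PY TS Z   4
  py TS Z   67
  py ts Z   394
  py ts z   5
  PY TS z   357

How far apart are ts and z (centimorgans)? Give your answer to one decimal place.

15.9 centimorgans

The two most frequent reciprocal classes, py ts Z and PY TS z, are the parental types, so the F1 was py ts Z / PY TS z.
The two rarest classes, py ts z and PY TS Z, are the double crossovers. Comparing them with the parentals, only the z allele has switched, so z is the middle locus and the order is py – z – ts.
Crossovers in the z–ts interval produce the single-crossover classes py TS Z and PY ts z (67 + 83 = 150) plus the double crossovers (9).
RF(z–ts) = (150 + 9) / 1000 = 159/1000 = 0.1590 → 15.9 centimorgans.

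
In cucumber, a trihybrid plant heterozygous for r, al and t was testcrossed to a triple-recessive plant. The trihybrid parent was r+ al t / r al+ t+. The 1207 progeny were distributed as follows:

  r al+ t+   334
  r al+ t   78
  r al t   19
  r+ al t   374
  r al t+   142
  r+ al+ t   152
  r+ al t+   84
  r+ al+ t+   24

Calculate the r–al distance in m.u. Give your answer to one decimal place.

27.9 m.u.

The two rarest classes, r al t and r+ al+ t+, are the double crossovers. Comparing them with the parentals, only the r allele has switched, so r is the middle locus and the order is t – r – al.
Crossovers in the r–al interval produce the single-crossover classes r+ al+ t and r al t+ (152 + 142 = 294) plus the double crossovers (43).
RF(r–al) = (294 + 43) / 1207 = 337/1207 = 0.2792 → 27.9 m.u.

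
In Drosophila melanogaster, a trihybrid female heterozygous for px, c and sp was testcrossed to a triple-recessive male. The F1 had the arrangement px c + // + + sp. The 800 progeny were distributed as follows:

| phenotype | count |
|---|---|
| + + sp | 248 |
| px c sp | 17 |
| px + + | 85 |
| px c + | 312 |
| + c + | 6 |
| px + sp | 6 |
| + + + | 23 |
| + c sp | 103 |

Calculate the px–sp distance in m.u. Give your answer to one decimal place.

6.5 m.u.

The two rarest classes, + c + and px + sp, are the double crossovers. Comparing them with the parentals, only the px allele has switched, so px is the middle locus and the order is c – px – sp.
Crossovers in the px–sp interval produce the single-crossover classes px c sp and + + + (17 + 23 = 40) plus the double crossovers (12).
RF(px–sp) = (40 + 12) / 800 = 52/800 = 0.0650 → 6.5 m.u.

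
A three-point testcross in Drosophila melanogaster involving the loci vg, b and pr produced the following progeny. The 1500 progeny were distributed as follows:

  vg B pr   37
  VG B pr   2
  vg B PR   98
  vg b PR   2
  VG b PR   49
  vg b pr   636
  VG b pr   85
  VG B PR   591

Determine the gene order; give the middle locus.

pr

The two most frequent reciprocal classes, vg b pr and VG B PR, are the parental types, so the F1 was vg b pr / VG B PR.
The two rarest classes, vg b PR and VG B pr, are the double crossovers. Comparing them with the parentals, only the pr allele has switched, so pr is the middle locus and the order is vg – pr – b.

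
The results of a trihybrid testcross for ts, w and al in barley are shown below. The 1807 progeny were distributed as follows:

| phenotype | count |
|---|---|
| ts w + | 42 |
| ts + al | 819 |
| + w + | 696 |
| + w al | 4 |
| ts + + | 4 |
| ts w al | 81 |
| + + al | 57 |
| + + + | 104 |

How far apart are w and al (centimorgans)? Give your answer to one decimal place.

10.7 centimorgans

The two most frequent reciprocal classes, + w + and ts + al, are the parental types, so the F1 was + w + / ts + al.
The two rarest classes, + w al and ts + +, are the double crossovers. Comparing them with the parentals, only the al allele has switched, so al is the middle locus and the order is ts – al – w.
Crossovers in the al–w interval produce the single-crossover classes + + + and ts w al (104 + 81 = 185) plus the double crossovers (8).
RF(al–w) = (185 + 8) / 1807 = 193/1807 = 0.1068 → 10.7 centimorgans.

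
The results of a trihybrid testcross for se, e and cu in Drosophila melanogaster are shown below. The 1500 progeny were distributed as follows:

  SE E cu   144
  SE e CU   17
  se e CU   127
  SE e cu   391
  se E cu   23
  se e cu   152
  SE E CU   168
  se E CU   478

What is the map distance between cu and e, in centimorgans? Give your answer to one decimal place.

The two most frequent reciprocal classes, SE e cu and se E CU, are the parental types, so the F1 was SE e cu / se E CU.
The two rarest classes, SE e CU and se E cu, are the double crossovers. Comparing them with the parentals, only the cu allele has switched, so cu is the middle locus and the order is se – cu – e.
Crossovers in the cu–e interval produce the single-crossover classes SE E cu and se e CU (144 + 127 = 271) plus the double crossovers (40).
RF(cu–e) = (271 + 40) / 1500 = 311/1500 = 0.2073 → 20.7 centimorgans.

20.7 centimorgans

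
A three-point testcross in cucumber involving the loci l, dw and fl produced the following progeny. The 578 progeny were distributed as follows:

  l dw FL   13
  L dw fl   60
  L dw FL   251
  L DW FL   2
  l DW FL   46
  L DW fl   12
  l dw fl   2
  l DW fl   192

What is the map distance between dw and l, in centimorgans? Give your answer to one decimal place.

5.0 centimorgans

The two most frequent reciprocal classes, l DW fl and L dw FL, are the parental types, so the F1 was l DW fl / L dw FL.
The two rarest classes, l dw fl and L DW FL, are the double crossovers. Comparing them with the parentals, only the dw allele has switched, so dw is the middle locus and the order is fl – dw – l.
Crossovers in the dw–l interval produce the single-crossover classes L DW fl and l dw FL (12 + 13 = 25) plus the double crossovers (4).
RF(dw–l) = (25 + 4) / 578 = 29/578 = 0.0502 → 5.0 centimorgans.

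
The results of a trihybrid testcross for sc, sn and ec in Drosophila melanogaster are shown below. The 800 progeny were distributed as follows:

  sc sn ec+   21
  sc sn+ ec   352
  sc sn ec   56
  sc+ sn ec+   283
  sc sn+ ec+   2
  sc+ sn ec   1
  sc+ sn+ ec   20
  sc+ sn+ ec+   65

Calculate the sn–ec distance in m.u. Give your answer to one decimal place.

15.5 m.u.

The two most frequent reciprocal classes, sc sn+ ec and sc+ sn ec+, are the parental types, so the F1 was sc sn+ ec / sc+ sn ec+.
The two rarest classes, sc sn+ ec+ and sc+ sn ec, are the double crossovers. Comparing them with the parentals, only the ec allele has switched, so ec is the middle locus and the order is sn – ec – sc.
Crossovers in the sn–ec interval produce the single-crossover classes sc sn ec and sc+ sn+ ec+ (56 + 65 = 121) plus the double crossovers (3).
RF(sn–ec) = (121 + 3) / 800 = 124/800 = 0.1550 → 15.5 m.u.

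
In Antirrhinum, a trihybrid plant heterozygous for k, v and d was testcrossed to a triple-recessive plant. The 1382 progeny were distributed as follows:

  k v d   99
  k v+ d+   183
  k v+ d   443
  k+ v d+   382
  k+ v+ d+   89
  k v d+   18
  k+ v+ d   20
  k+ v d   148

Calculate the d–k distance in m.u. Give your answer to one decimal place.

The two most frequent reciprocal classes, k v+ d and k+ v d+, are the parental types, so the F1 was k v+ d / k+ v d+.
The two rarest classes, k+ v+ d and k v d+, are the double crossovers. Comparing them with the parentals, only the k allele has switched, so k is the middle locus and the order is v – k – d.
Crossovers in the k–d interval produce the single-crossover classes k v+ d+ and k+ v d (183 + 148 = 331) plus the double crossovers (38).
RF(k–d) = (331 + 38) / 1382 = 369/1382 = 0.2670 → 26.7 m.u.

26.7 m.u.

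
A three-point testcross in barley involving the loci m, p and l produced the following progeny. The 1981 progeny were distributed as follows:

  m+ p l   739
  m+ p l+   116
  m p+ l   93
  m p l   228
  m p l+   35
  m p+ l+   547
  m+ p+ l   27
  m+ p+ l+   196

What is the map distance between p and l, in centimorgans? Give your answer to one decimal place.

The two most frequent reciprocal classes, m p+ l+ and m+ p l, are the parental types, so the F1 was m p+ l+ / m+ p l.
The two rarest classes, m p l+ and m+ p+ l, are the double crossovers. Comparing them with the parentals, only the p allele has switched, so p is the middle locus and the order is l – p – m.
Crossovers in the l–p interval produce the single-crossover classes m p+ l and m+ p l+ (93 + 116 = 209) plus the double crossovers (62).
RF(l–p) = (209 + 62) / 1981 = 271/1981 = 0.1368 → 13.7 centimorgans.

13.7 centimorgans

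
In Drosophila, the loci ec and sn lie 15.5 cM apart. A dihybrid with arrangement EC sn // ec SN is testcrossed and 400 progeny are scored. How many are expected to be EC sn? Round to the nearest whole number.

169

A map distance of 15.5 cM corresponds to a recombination frequency of 0.155.
The F1 is EC sn / ec SN, so EC sn is a parental gamete class with expected frequency (1 − r)/2 = 0.845/2 = 0.4225.
Expected number = 0.4225 × 400 = 169.00 ≈ 169.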